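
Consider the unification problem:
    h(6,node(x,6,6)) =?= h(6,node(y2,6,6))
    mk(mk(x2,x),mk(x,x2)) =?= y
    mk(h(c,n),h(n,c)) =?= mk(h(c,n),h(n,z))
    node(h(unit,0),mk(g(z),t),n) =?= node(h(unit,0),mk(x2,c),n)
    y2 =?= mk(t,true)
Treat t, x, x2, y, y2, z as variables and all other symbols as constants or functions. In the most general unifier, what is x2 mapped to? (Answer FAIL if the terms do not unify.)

Decompose h/2: 6 =?= 6,  node(x,6,6) =?= node(y2,6,6).
Delete trivial equation 6 =?= 6.
Decompose node/3: x =?= y2,  6 =?= 6,  6 =?= 6.
Bind x := y2; substituting into the one remaining equation that mentions x gives: mk(mk(x2,y2),mk(y2,x2)) =?= y.
Delete trivial equation 6 =?= 6.
Delete trivial equation 6 =?= 6.
Bind y := mk(mk(x2,y2),mk(y2,x2)); no other remaining equation mentions y.
Decompose mk/2: h(c,n) =?= h(c,n),  h(n,c) =?= h(n,z).
Delete trivial equation h(c,n) =?= h(c,n).
Decompose h/2: n =?= n,  c =?= z.
Delete trivial equation n =?= n.
Bind z := c; substituting into the one remaining equation that mentions z gives: node(h(unit,0),mk(g(c),t),n) =?= node(h(unit,0),mk(x2,c),n).
Decompose node/3: h(unit,0) =?= h(unit,0),  mk(g(c),t) =?= mk(x2,c),  n =?= n.
Delete trivial equation h(unit,0) =?= h(unit,0).
Decompose mk/2: g(c) =?= x2,  t =?= c.
Bind x2 := g(c); no other remaining equation mentions x2. Substituting into the earlier binding gives y := mk(mk(g(c),y2),mk(y2,g(c))).
Bind t := c; substituting into the one remaining equation that mentions t gives: y2 =?= mk(c,true).
Delete trivial equation n =?= n.
Bind y2 := mk(c,true). Substituting into the earlier bindings gives x := mk(c,true), y := mk(mk(g(c),mk(c,true)),mk(mk(c,true),g(c))).
MGU = { x ↦ mk(c,true), y ↦ mk(mk(g(c),mk(c,true)),mk(mk(c,true),g(c))), z ↦ c, x2 ↦ g(c), t ↦ c, y2 ↦ mk(c,true) }, so x2 ↦ g(c).

g(c)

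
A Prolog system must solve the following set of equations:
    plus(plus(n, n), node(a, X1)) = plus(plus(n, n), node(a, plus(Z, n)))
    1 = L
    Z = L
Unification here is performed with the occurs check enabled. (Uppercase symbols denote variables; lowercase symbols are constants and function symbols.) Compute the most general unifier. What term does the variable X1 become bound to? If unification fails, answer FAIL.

plus(1, n)

Decompose plus/2: plus(n, n) = plus(n, n),  node(a, X1) = node(a, plus(Z, n)).
Delete trivial equation plus(n, n) = plus(n, n).
Decompose node/2: a = a,  X1 = plus(Z, n).
Delete trivial equation a = a.
Bind X1 := plus(Z, n); no other remaining equation mentions X1.
Bind L := 1; substituting into the remaining equation gives: Z = 1.
Bind Z := 1. Substituting into the earlier binding gives X1 := plus(1, n).
MGU = { X1 ↦ plus(1, n), L ↦ 1, Z ↦ 1 }, so X1 ↦ plus(1, n).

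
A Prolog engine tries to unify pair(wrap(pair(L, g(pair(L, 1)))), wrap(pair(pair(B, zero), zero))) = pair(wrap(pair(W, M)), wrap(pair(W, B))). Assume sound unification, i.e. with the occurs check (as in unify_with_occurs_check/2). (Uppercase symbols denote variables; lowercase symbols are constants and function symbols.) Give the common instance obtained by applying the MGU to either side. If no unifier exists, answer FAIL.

pair(wrap(pair(pair(zero, zero), g(pair(pair(zero, zero), 1)))), wrap(pair(pair(zero, zero), zero)))

Decompose pair/2: wrap(pair(L, g(pair(L, 1)))) = wrap(pair(W, M)),  wrap(pair(pair(B, zero), zero)) = wrap(pair(W, B)).
Decompose wrap/1: pair(L, g(pair(L, 1))) = pair(W, M).
Decompose pair/2: L = W,  g(pair(L, 1)) = M.
Bind L := W; substituting into the one remaining equation that mentions L gives: g(pair(W, 1)) = M.
Bind M := g(pair(W, 1)); no other remaining equation mentions M.
Decompose wrap/1: pair(pair(B, zero), zero) = pair(W, B).
Decompose pair/2: pair(B, zero) = W,  zero = B.
Bind W := pair(B, zero); no other remaining equation mentions W. Substituting into the earlier bindings gives L := pair(B, zero), M := g(pair(pair(B, zero), 1)).
Bind B := zero. Substituting into the earlier bindings gives L := pair(zero, zero), M := g(pair(pair(zero, zero), 1)), W := pair(zero, zero).
Applying the MGU to either side gives pair(wrap(pair(pair(zero, zero), g(pair(pair(zero, zero), 1)))), wrap(pair(pair(zero, zero), zero))).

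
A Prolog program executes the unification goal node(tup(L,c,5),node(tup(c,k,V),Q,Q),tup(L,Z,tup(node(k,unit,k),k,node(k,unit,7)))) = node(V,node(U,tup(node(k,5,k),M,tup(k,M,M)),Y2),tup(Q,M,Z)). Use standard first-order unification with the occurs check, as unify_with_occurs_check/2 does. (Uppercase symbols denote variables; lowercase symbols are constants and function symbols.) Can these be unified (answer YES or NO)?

YES

Decompose node/3: tup(L,c,5) = V,  node(tup(c,k,V),Q,Q) = node(U,tup(node(k,5,k),M,tup(k,M,M)),Y2),  tup(L,Z,tup(node(k,unit,k),k,node(k,unit,7))) = tup(Q,M,Z).
Bind V := tup(L,c,5); substituting into the one remaining equation that mentions V gives: node(tup(c,k,tup(L,c,5)),Q,Q) = node(U,tup(node(k,5,k),M,tup(k,M,M)),Y2).
Decompose node/3: tup(c,k,tup(L,c,5)) = U,  Q = tup(node(k,5,k),M,tup(k,M,M)),  Q = Y2.
Bind U := tup(c,k,tup(L,c,5)); no other remaining equation mentions U.
Bind Q := tup(node(k,5,k),M,tup(k,M,M)); substituting into the remaining equations gives: tup(node(k,5,k),M,tup(k,M,M)) = Y2,  tup(L,Z,tup(node(k,unit,k),k,node(k,unit,7))) = tup(tup(node(k,5,k),M,tup(k,M,M)),M,Z).
Bind Y2 := tup(node(k,5,k),M,tup(k,M,M)); no other remaining equation mentions Y2.
Decompose tup/3: L = tup(node(k,5,k),M,tup(k,M,M)),  Z = M,  tup(node(k,unit,k),k,node(k,unit,7)) = Z.
Bind L := tup(node(k,5,k),M,tup(k,M,M)); no other remaining equation mentions L. Substituting into the earlier bindings gives V := tup(tup(node(k,5,k),M,tup(k,M,M)),c,5), U := tup(c,k,tup(tup(node(k,5,k),M,tup(k,M,M)),c,5)).
Bind Z := M; substituting into the remaining equation gives: tup(node(k,unit,k),k,node(k,unit,7)) = M.
Bind M := tup(node(k,unit,k),k,node(k,unit,7)). Substituting into the earlier bindings gives V := tup(tup(node(k,5,k),tup(node(k,unit,k),k,node(k,unit,7)),tup(k,tup(node(k,unit,k),k,node(k,unit,7)),tup(node(k,unit,k),k,node(k,unit,7)))),c,5), U := tup(c,k,tup(tup(node(k,5,k),tup(node(k,unit,k),k,node(k,unit,7)),tup(k,tup(node(k,unit,k),k,node(k,unit,7)),tup(node(k,unit,k),k,node(k,unit,7)))),c,5)), Q := tup(node(k,5,k),tup(node(k,unit,k),k,node(k,unit,7)),tup(k,tup(node(k,unit,k),k,node(k,unit,7)),tup(node(k,unit,k),k,node(k,unit,7)))), Y2 := tup(node(k,5,k),tup(node(k,unit,k),k,node(k,unit,7)),tup(k,tup(node(k,unit,k),k,node(k,unit,7)),tup(node(k,unit,k),k,node(k,unit,7)))), L := tup(node(k,5,k),tup(node(k,unit,k),k,node(k,unit,7)),tup(k,tup(node(k,unit,k),k,node(k,unit,7)),tup(node(k,unit,k),k,node(k,unit,7)))), Z := tup(node(k,unit,k),k,node(k,unit,7)).
No equations remain and no clash or occurs-check failure arose, so a unifier exists.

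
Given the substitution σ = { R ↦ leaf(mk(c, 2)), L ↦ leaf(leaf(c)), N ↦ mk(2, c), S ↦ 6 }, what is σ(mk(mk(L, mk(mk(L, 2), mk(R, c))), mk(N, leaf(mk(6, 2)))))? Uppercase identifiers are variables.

mk(mk(leaf(leaf(c)), mk(mk(leaf(leaf(c)), 2), mk(leaf(mk(c, 2)), c))), mk(mk(2, c), leaf(mk(6, 2))))

Replace each occurrence of R with leaf(mk(c, 2)).
Replace each occurrence of L with leaf(leaf(c)).
Replace each occurrence of N with mk(2, c).
Result: mk(mk(leaf(leaf(c)), mk(mk(leaf(leaf(c)), 2), mk(leaf(mk(c, 2)), c))), mk(mk(2, c), leaf(mk(6, 2)))).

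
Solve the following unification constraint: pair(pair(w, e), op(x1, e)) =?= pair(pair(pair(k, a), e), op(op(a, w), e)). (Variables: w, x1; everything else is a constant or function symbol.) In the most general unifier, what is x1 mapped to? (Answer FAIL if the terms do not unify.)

op(a, pair(k, a))

Decompose pair/2: pair(w, e) =?= pair(pair(k, a), e),  op(x1, e) =?= op(op(a, w), e).
Decompose pair/2: w =?= pair(k, a),  e =?= e.
Bind w := pair(k, a); substituting into the one remaining equation that mentions w gives: op(x1, e) =?= op(op(a, pair(k, a)), e).
Delete trivial equation e =?= e.
Decompose op/2: x1 =?= op(a, pair(k, a)),  e =?= e.
Bind x1 := op(a, pair(k, a)); no other remaining equation mentions x1.
Delete trivial equation e =?= e.
MGU = { w -> pair(k, a), x1 -> op(a, pair(k, a)) }, so x1 -> op(a, pair(k, a)).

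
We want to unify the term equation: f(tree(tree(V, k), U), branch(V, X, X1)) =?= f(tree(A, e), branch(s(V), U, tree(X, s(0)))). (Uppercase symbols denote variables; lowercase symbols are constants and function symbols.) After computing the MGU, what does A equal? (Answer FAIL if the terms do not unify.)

Decompose f/2: tree(tree(V, k), U) =?= tree(A, e),  branch(V, X, X1) =?= branch(s(V), U, tree(X, s(0))).
Decompose tree/2: tree(V, k) =?= A,  U =?= e.
Bind A := tree(V, k); no other remaining equation mentions A.
Bind U := e; substituting into the remaining equation gives: branch(V, X, X1) =?= branch(s(V), e, tree(X, s(0))).
Decompose branch/3: V =?= s(V),  X =?= e,  X1 =?= tree(X, s(0)).
Occurs check fails: V occurs in s(V); the equation V =?= s(V) has no finite solution.

FAIL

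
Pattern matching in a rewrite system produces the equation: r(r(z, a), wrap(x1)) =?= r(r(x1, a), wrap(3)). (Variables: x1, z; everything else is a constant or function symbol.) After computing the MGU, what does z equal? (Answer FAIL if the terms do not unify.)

3

Decompose r/2: r(z, a) =?= r(x1, a),  wrap(x1) =?= wrap(3).
Decompose r/2: z =?= x1,  a =?= a.
Bind z := x1; no other remaining equation mentions z.
Delete trivial equation a =?= a.
Decompose wrap/1: x1 =?= 3.
Bind x1 := 3. Substituting into the earlier binding gives z := 3.
MGU = { z ↦ 3, x1 ↦ 3 }, so z ↦ 3.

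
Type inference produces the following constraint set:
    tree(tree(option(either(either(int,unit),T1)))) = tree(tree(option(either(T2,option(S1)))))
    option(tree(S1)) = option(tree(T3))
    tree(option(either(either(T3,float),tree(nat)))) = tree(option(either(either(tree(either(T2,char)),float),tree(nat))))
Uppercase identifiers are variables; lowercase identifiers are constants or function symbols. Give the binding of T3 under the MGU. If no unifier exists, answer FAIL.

tree(either(either(int,unit),char))

Decompose tree/1: tree(option(either(either(int,unit),T1))) = tree(option(either(T2,option(S1)))).
Decompose tree/1: option(either(either(int,unit),T1)) = option(either(T2,option(S1))).
Decompose option/1: either(either(int,unit),T1) = either(T2,option(S1)).
Decompose either/2: either(int,unit) = T2,  T1 = option(S1).
Bind T2 := either(int,unit); substituting into the one remaining equation that mentions T2 gives: tree(option(either(either(T3,float),tree(nat)))) = tree(option(either(either(tree(either(either(int,unit),char)),float),tree(nat)))).
Bind T1 := option(S1); no other remaining equation mentions T1.
Decompose option/1: tree(S1) = tree(T3).
Decompose tree/1: S1 = T3.
Bind S1 := T3; no other remaining equation mentions S1. Substituting into the earlier binding gives T1 := option(T3).
Decompose tree/1: option(either(either(T3,float),tree(nat))) = option(either(either(tree(either(either(int,unit),char)),float),tree(nat))).
Decompose option/1: either(either(T3,float),tree(nat)) = either(either(tree(either(either(int,unit),char)),float),tree(nat)).
Decompose either/2: either(T3,float) = either(tree(either(either(int,unit),char)),float),  tree(nat) = tree(nat).
Decompose either/2: T3 = tree(either(either(int,unit),char)),  float = float.
Bind T3 := tree(either(either(int,unit),char)); no other remaining equation mentions T3. Substituting into the earlier bindings gives T1 := option(tree(either(either(int,unit),char))), S1 := tree(either(either(int,unit),char)).
Delete trivial equation float = float.
Delete trivial equation tree(nat) = tree(nat).
MGU = { T2 -> either(int,unit), T1 -> option(tree(either(either(int,unit),char))), S1 -> tree(either(either(int,unit),char)), T3 -> tree(either(either(int,unit),char)) }, so T3 -> tree(either(either(int,unit),char)).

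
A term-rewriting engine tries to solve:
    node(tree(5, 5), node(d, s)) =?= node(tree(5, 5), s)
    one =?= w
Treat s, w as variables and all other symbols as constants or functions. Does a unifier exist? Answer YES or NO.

Decompose node/2: tree(5, 5) =?= tree(5, 5),  node(d, s) =?= s.
Delete trivial equation tree(5, 5) =?= tree(5, 5).
Occurs check fails: s occurs in node(d, s); the equation s =?= node(d, s) has no finite solution.

NO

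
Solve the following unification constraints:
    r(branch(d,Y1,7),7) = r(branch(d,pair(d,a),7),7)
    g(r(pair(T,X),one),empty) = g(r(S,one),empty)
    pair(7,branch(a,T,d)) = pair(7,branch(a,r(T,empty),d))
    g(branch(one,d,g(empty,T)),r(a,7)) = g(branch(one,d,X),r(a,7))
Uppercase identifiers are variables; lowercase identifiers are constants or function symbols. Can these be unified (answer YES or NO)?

NO

Decompose r/2: branch(d,Y1,7) = branch(d,pair(d,a),7),  7 = 7.
Decompose branch/3: d = d,  Y1 = pair(d,a),  7 = 7.
Delete trivial equation d = d.
Bind Y1 := pair(d,a); no other remaining equation mentions Y1.
Delete trivial equation 7 = 7.
Delete trivial equation 7 = 7.
Decompose g/2: r(pair(T,X),one) = r(S,one),  empty = empty.
Decompose r/2: pair(T,X) = S,  one = one.
Bind S := pair(T,X); no other remaining equation mentions S.
Delete trivial equation one = one.
Delete trivial equation empty = empty.
Decompose pair/2: 7 = 7,  branch(a,T,d) = branch(a,r(T,empty),d).
Delete trivial equation 7 = 7.
Decompose branch/3: a = a,  T = r(T,empty),  d = d.
Delete trivial equation a = a.
Occurs check fails: T occurs in r(T,empty); the equation T = r(T,empty) has no finite solution.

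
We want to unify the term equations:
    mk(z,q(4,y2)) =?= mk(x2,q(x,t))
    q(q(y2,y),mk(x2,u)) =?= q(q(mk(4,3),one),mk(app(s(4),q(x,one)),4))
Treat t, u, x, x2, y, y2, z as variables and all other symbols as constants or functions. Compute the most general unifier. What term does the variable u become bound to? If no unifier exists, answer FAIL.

4

Decompose mk/2: z =?= x2,  q(4,y2) =?= q(x,t).
Bind z := x2; no other remaining equation mentions z.
Decompose q/2: 4 =?= x,  y2 =?= t.
Bind x := 4; substituting into the one remaining equation that mentions x gives: q(q(y2,y),mk(x2,u)) =?= q(q(mk(4,3),one),mk(app(s(4),q(4,one)),4)).
Bind y2 := t; substituting into the remaining equation gives: q(q(t,y),mk(x2,u)) =?= q(q(mk(4,3),one),mk(app(s(4),q(4,one)),4)).
Decompose q/2: q(t,y) =?= q(mk(4,3),one),  mk(x2,u) =?= mk(app(s(4),q(4,one)),4).
Decompose q/2: t =?= mk(4,3),  y =?= one.
Bind t := mk(4,3); no other remaining equation mentions t. Substituting into the earlier binding gives y2 := mk(4,3).
Bind y := one; no other remaining equation mentions y.
Decompose mk/2: x2 =?= app(s(4),q(4,one)),  u =?= 4.
Bind x2 := app(s(4),q(4,one)); no other remaining equation mentions x2. Substituting into the earlier binding gives z := app(s(4),q(4,one)).
Bind u := 4.
MGU = { z ↦ app(s(4),q(4,one)), x ↦ 4, y2 ↦ mk(4,3), t ↦ mk(4,3), y ↦ one, x2 ↦ app(s(4),q(4,one)), u ↦ 4 }, so u ↦ 4.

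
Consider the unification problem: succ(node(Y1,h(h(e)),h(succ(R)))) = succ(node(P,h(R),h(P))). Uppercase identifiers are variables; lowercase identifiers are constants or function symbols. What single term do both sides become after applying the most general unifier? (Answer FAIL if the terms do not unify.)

Decompose succ/1: node(Y1,h(h(e)),h(succ(R))) = node(P,h(R),h(P)).
Decompose node/3: Y1 = P,  h(h(e)) = h(R),  h(succ(R)) = h(P).
Bind Y1 := P; no other remaining equation mentions Y1.
Decompose h/1: h(e) = R.
Bind R := h(e); substituting into the remaining equation gives: h(succ(h(e))) = h(P).
Decompose h/1: succ(h(e)) = P.
Bind P := succ(h(e)). Substituting into the earlier binding gives Y1 := succ(h(e)).
Applying the MGU to either side gives succ(node(succ(h(e)),h(h(e)),h(succ(h(e))))).

succ(node(succ(h(e)),h(h(e)),h(succ(h(e)))))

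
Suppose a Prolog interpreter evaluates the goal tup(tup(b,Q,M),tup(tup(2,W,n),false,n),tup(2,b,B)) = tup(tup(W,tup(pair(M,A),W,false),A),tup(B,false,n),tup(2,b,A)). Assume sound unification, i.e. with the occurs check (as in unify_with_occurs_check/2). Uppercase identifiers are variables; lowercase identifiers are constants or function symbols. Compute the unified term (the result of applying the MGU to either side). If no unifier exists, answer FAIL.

Decompose tup/3: tup(b,Q,M) = tup(W,tup(pair(M,A),W,false),A),  tup(tup(2,W,n),false,n) = tup(B,false,n),  tup(2,b,B) = tup(2,b,A).
Decompose tup/3: b = W,  Q = tup(pair(M,A),W,false),  M = A.
Bind W := b; substituting into the 2 remaining equations that mention W gives: Q = tup(pair(M,A),b,false),  tup(tup(2,b,n),false,n) = tup(B,false,n).
Bind Q := tup(pair(M,A),b,false); no other remaining equation mentions Q.
Bind M := A; no other remaining equation mentions M. Substituting into the earlier binding gives Q := tup(pair(A,A),b,false).
Decompose tup/3: tup(2,b,n) = B,  false = false,  n = n.
Bind B := tup(2,b,n); substituting into the one remaining equation that mentions B gives: tup(2,b,tup(2,b,n)) = tup(2,b,A).
Delete trivial equation false = false.
Delete trivial equation n = n.
Decompose tup/3: 2 = 2,  b = b,  tup(2,b,n) = A.
Delete trivial equation 2 = 2.
Delete trivial equation b = b.
Bind A := tup(2,b,n). Substituting into the earlier bindings gives Q := tup(pair(tup(2,b,n),tup(2,b,n)),b,false), M := tup(2,b,n).
Applying the MGU to either side gives tup(tup(b,tup(pair(tup(2,b,n),tup(2,b,n)),b,false),tup(2,b,n)),tup(tup(2,b,n),false,n),tup(2,b,tup(2,b,n))).

tup(tup(b,tup(pair(tup(2,b,n),tup(2,b,n)),b,false),tup(2,b,n)),tup(tup(2,b,n),false,n),tup(2,b,tup(2,b,n)))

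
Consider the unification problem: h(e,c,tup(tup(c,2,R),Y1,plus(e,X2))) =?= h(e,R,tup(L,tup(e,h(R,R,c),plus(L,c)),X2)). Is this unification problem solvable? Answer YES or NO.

Decompose h/3: e =?= e,  c =?= R,  tup(tup(c,2,R),Y1,plus(e,X2)) =?= tup(L,tup(e,h(R,R,c),plus(L,c)),X2).
Delete trivial equation e =?= e.
Bind R := c; substituting into the remaining equation gives: tup(tup(c,2,c),Y1,plus(e,X2)) =?= tup(L,tup(e,h(c,c,c),plus(L,c)),X2).
Decompose tup/3: tup(c,2,c) =?= L,  Y1 =?= tup(e,h(c,c,c),plus(L,c)),  plus(e,X2) =?= X2.
Bind L := tup(c,2,c); substituting into the one remaining equation that mentions L gives: Y1 =?= tup(e,h(c,c,c),plus(tup(c,2,c),c)).
Bind Y1 := tup(e,h(c,c,c),plus(tup(c,2,c),c)); no other remaining equation mentions Y1.
Occurs check fails: X2 occurs in plus(e,X2); the equation X2 =?= plus(e,X2) has no finite solution.

NO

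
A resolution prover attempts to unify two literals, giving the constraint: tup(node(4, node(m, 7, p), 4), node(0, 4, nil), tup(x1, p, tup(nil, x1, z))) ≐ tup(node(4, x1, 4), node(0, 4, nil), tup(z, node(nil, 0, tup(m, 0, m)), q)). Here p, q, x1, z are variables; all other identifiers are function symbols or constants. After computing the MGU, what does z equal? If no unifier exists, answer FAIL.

node(m, 7, node(nil, 0, tup(m, 0, m)))

Decompose tup/3: node(4, node(m, 7, p), 4) ≐ node(4, x1, 4),  node(0, 4, nil) ≐ node(0, 4, nil),  tup(x1, p, tup(nil, x1, z)) ≐ tup(z, node(nil, 0, tup(m, 0, m)), q).
Decompose node/3: 4 ≐ 4,  node(m, 7, p) ≐ x1,  4 ≐ 4.
Delete trivial equation 4 ≐ 4.
Bind x1 := node(m, 7, p); substituting into the one remaining equation that mentions x1 gives: tup(node(m, 7, p), p, tup(nil, node(m, 7, p), z)) ≐ tup(z, node(nil, 0, tup(m, 0, m)), q).
Delete trivial equation 4 ≐ 4.
Delete trivial equation node(0, 4, nil) ≐ node(0, 4, nil).
Decompose tup/3: node(m, 7, p) ≐ z,  p ≐ node(nil, 0, tup(m, 0, m)),  tup(nil, node(m, 7, p), z) ≐ q.
Bind z := node(m, 7, p); substituting into the one remaining equation that mentions z gives: tup(nil, node(m, 7, p), node(m, 7, p)) ≐ q.
Bind p := node(nil, 0, tup(m, 0, m)); substituting into the remaining equation gives: tup(nil, node(m, 7, node(nil, 0, tup(m, 0, m))), node(m, 7, node(nil, 0, tup(m, 0, m)))) ≐ q. Substituting into the earlier bindings gives x1 := node(m, 7, node(nil, 0, tup(m, 0, m))), z := node(m, 7, node(nil, 0, tup(m, 0, m))).
Bind q := tup(nil, node(m, 7, node(nil, 0, tup(m, 0, m))), node(m, 7, node(nil, 0, tup(m, 0, m)))).
MGU = { x1 ↦ node(m, 7, node(nil, 0, tup(m, 0, m))), z ↦ node(m, 7, node(nil, 0, tup(m, 0, m))), p ↦ node(nil, 0, tup(m, 0, m)), q ↦ tup(nil, node(m, 7, node(nil, 0, tup(m, 0, m))), node(m, 7, node(nil, 0, tup(m, 0, m)))) }, so z ↦ node(m, 7, node(nil, 0, tup(m, 0, m))).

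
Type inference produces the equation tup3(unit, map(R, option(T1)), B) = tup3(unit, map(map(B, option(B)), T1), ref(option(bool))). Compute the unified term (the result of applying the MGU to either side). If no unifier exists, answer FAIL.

FAIL

Decompose tup3/3: unit = unit,  map(R, option(T1)) = map(map(B, option(B)), T1),  B = ref(option(bool)).
Delete trivial equation unit = unit.
Decompose map/2: R = map(B, option(B)),  option(T1) = T1.
Bind R := map(B, option(B)); no other remaining equation mentions R.
Occurs check fails: T1 occurs in option(T1); the equation T1 = option(T1) has no finite solution.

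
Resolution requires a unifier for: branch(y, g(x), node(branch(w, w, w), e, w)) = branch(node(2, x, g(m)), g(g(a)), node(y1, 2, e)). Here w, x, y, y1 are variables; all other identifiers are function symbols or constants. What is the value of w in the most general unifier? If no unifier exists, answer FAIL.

Decompose branch/3: y = node(2, x, g(m)),  g(x) = g(g(a)),  node(branch(w, w, w), e, w) = node(y1, 2, e).
Bind y := node(2, x, g(m)); no other remaining equation mentions y.
Decompose g/1: x = g(a).
Bind x := g(a); no other remaining equation mentions x. Substituting into the earlier binding gives y := node(2, g(a), g(m)).
Decompose node/3: branch(w, w, w) = y1,  e = 2,  w = e.
Bind y1 := branch(w, w, w); no other remaining equation mentions y1.
Clash: constants e and 2 differ; no unifier exists.

FAIL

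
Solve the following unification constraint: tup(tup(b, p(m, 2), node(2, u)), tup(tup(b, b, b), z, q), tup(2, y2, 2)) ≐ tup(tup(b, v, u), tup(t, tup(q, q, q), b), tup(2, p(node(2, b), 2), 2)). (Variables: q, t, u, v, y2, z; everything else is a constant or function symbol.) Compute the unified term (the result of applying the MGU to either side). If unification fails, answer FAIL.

FAIL

Decompose tup/3: tup(b, p(m, 2), node(2, u)) ≐ tup(b, v, u),  tup(tup(b, b, b), z, q) ≐ tup(t, tup(q, q, q), b),  tup(2, y2, 2) ≐ tup(2, p(node(2, b), 2), 2).
Decompose tup/3: b ≐ b,  p(m, 2) ≐ v,  node(2, u) ≐ u.
Delete trivial equation b ≐ b.
Bind v := p(m, 2); no other remaining equation mentions v.
Occurs check fails: u occurs in node(2, u); the equation u ≐ node(2, u) has no finite solution.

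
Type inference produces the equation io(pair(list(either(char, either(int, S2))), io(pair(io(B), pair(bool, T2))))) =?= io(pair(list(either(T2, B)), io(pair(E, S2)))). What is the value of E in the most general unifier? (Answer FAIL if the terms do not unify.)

io(either(int, pair(bool, char)))

Decompose io/1: pair(list(either(char, either(int, S2))), io(pair(io(B), pair(bool, T2)))) =?= pair(list(either(T2, B)), io(pair(E, S2))).
Decompose pair/2: list(either(char, either(int, S2))) =?= list(either(T2, B)),  io(pair(io(B), pair(bool, T2))) =?= io(pair(E, S2)).
Decompose list/1: either(char, either(int, S2)) =?= either(T2, B).
Decompose either/2: char =?= T2,  either(int, S2) =?= B.
Bind T2 := char; substituting into the one remaining equation that mentions T2 gives: io(pair(io(B), pair(bool, char))) =?= io(pair(E, S2)).
Bind B := either(int, S2); substituting into the remaining equation gives: io(pair(io(either(int, S2)), pair(bool, char))) =?= io(pair(E, S2)).
Decompose io/1: pair(io(either(int, S2)), pair(bool, char)) =?= pair(E, S2).
Decompose pair/2: io(either(int, S2)) =?= E,  pair(bool, char) =?= S2.
Bind E := io(either(int, S2)); no other remaining equation mentions E.
Bind S2 := pair(bool, char). Substituting into the earlier bindings gives B := either(int, pair(bool, char)), E := io(either(int, pair(bool, char))).
MGU = { T2 -> char, B -> either(int, pair(bool, char)), E -> io(either(int, pair(bool, char))), S2 -> pair(bool, char) }, so E -> io(either(int, pair(bool, char))).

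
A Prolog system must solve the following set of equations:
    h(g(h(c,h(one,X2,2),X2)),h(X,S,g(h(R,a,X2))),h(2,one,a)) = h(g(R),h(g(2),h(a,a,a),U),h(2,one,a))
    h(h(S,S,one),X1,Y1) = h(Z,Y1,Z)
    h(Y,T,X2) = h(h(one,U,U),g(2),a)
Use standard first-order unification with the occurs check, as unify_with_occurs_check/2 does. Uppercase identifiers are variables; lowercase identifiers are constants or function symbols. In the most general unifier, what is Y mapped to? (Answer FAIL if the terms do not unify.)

h(one,g(h(h(c,h(one,a,2),a),a,a)),g(h(h(c,h(one,a,2),a),a,a)))

Decompose h/3: g(h(c,h(one,X2,2),X2)) = g(R),  h(X,S,g(h(R,a,X2))) = h(g(2),h(a,a,a),U),  h(2,one,a) = h(2,one,a).
Decompose g/1: h(c,h(one,X2,2),X2) = R.
Bind R := h(c,h(one,X2,2),X2); substituting into the one remaining equation that mentions R gives: h(X,S,g(h(h(c,h(one,X2,2),X2),a,X2))) = h(g(2),h(a,a,a),U).
Decompose h/3: X = g(2),  S = h(a,a,a),  g(h(h(c,h(one,X2,2),X2),a,X2)) = U.
Bind X := g(2); no other remaining equation mentions X.
Bind S := h(a,a,a); substituting into the one remaining equation that mentions S gives: h(h(h(a,a,a),h(a,a,a),one),X1,Y1) = h(Z,Y1,Z).
Bind U := g(h(h(c,h(one,X2,2),X2),a,X2)); substituting into the one remaining equation that mentions U gives: h(Y,T,X2) = h(h(one,g(h(h(c,h(one,X2,2),X2),a,X2)),g(h(h(c,h(one,X2,2),X2),a,X2))),g(2),a).
Delete trivial equation h(2,one,a) = h(2,one,a).
Decompose h/3: h(h(a,a,a),h(a,a,a),one) = Z,  X1 = Y1,  Y1 = Z.
Bind Z := h(h(a,a,a),h(a,a,a),one); substituting into the one remaining equation that mentions Z gives: Y1 = h(h(a,a,a),h(a,a,a),one).
Bind X1 := Y1; no other remaining equation mentions X1.
Bind Y1 := h(h(a,a,a),h(a,a,a),one); no other remaining equation mentions Y1. Substituting into the earlier binding gives X1 := h(h(a,a,a),h(a,a,a),one).
Decompose h/3: Y = h(one,g(h(h(c,h(one,X2,2),X2),a,X2)),g(h(h(c,h(one,X2,2),X2),a,X2))),  T = g(2),  X2 = a.
Bind Y := h(one,g(h(h(c,h(one,X2,2),X2),a,X2)),g(h(h(c,h(one,X2,2),X2),a,X2))); no other remaining equation mentions Y.
Bind T := g(2); no other remaining equation mentions T.
Bind X2 := a. Substituting into the earlier bindings gives R := h(c,h(one,a,2),a), U := g(h(h(c,h(one,a,2),a),a,a)), Y := h(one,g(h(h(c,h(one,a,2),a),a,a)),g(h(h(c,h(one,a,2),a),a,a))).
MGU = { R ↦ h(c,h(one,a,2),a), X ↦ g(2), S ↦ h(a,a,a), U ↦ g(h(h(c,h(one,a,2),a),a,a)), Z ↦ h(h(a,a,a),h(a,a,a),one), X1 ↦ h(h(a,a,a),h(a,a,a),one), Y1 ↦ h(h(a,a,a),h(a,a,a),one), Y ↦ h(one,g(h(h(c,h(one,a,2),a),a,a)),g(h(h(c,h(one,a,2),a),a,a))), T ↦ g(2), X2 ↦ a }, so Y ↦ h(one,g(h(h(c,h(one,a,2),a),a,a)),g(h(h(c,h(one,a,2),a),a,a))).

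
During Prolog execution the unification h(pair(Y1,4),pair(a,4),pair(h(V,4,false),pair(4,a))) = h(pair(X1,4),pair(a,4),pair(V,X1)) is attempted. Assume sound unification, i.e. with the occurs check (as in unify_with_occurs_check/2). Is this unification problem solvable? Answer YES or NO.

Decompose h/3: pair(Y1,4) = pair(X1,4),  pair(a,4) = pair(a,4),  pair(h(V,4,false),pair(4,a)) = pair(V,X1).
Decompose pair/2: Y1 = X1,  4 = 4.
Bind Y1 := X1; no other remaining equation mentions Y1.
Delete trivial equation 4 = 4.
Delete trivial equation pair(a,4) = pair(a,4).
Decompose pair/2: h(V,4,false) = V,  pair(4,a) = X1.
Occurs check fails: V occurs in h(V,4,false); the equation V = h(V,4,false) has no finite solution.

NO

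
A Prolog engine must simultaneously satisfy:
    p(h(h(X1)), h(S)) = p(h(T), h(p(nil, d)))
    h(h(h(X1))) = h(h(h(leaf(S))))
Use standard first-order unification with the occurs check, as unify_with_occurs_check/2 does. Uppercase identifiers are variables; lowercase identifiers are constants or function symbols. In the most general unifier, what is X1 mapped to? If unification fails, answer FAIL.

Decompose p/2: h(h(X1)) = h(T),  h(S) = h(p(nil, d)).
Decompose h/1: h(X1) = T.
Bind T := h(X1); no other remaining equation mentions T.
Decompose h/1: S = p(nil, d).
Bind S := p(nil, d); substituting into the remaining equation gives: h(h(h(X1))) = h(h(h(leaf(p(nil, d))))).
Decompose h/1: h(h(X1)) = h(h(leaf(p(nil, d)))).
Decompose h/1: h(X1) = h(leaf(p(nil, d))).
Decompose h/1: X1 = leaf(p(nil, d)).
Bind X1 := leaf(p(nil, d)). Substituting into the earlier binding gives T := h(leaf(p(nil, d))).
MGU = { T -> h(leaf(p(nil, d))), S -> p(nil, d), X1 -> leaf(p(nil, d)) }, so X1 -> leaf(p(nil, d)).

leaf(p(nil, d))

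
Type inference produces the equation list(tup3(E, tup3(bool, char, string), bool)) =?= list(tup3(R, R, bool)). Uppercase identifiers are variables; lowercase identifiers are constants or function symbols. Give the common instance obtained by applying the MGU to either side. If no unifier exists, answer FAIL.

Decompose list/1: tup3(E, tup3(bool, char, string), bool) =?= tup3(R, R, bool).
Decompose tup3/3: E =?= R,  tup3(bool, char, string) =?= R,  bool =?= bool.
Bind E := R; no other remaining equation mentions E.
Bind R := tup3(bool, char, string); no other remaining equation mentions R. Substituting into the earlier binding gives E := tup3(bool, char, string).
Delete trivial equation bool =?= bool.
Applying the MGU to either side gives list(tup3(tup3(bool, char, string), tup3(bool, char, string), bool)).

list(tup3(tup3(bool, char, string), tup3(bool, char, string), bool))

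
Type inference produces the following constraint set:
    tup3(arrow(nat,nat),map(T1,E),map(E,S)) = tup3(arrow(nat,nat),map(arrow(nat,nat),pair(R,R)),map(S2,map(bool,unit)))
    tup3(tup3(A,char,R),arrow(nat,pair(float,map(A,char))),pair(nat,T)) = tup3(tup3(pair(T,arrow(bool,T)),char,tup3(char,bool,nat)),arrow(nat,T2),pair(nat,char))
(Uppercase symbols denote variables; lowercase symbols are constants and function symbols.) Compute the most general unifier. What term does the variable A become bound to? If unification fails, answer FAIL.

Decompose tup3/3: arrow(nat,nat) = arrow(nat,nat),  map(T1,E) = map(arrow(nat,nat),pair(R,R)),  map(E,S) = map(S2,map(bool,unit)).
Delete trivial equation arrow(nat,nat) = arrow(nat,nat).
Decompose map/2: T1 = arrow(nat,nat),  E = pair(R,R).
Bind T1 := arrow(nat,nat); no other remaining equation mentions T1.
Bind E := pair(R,R); substituting into the one remaining equation that mentions E gives: map(pair(R,R),S) = map(S2,map(bool,unit)).
Decompose map/2: pair(R,R) = S2,  S = map(bool,unit).
Bind S2 := pair(R,R); no other remaining equation mentions S2.
Bind S := map(bool,unit); no other remaining equation mentions S.
Decompose tup3/3: tup3(A,char,R) = tup3(pair(T,arrow(bool,T)),char,tup3(char,bool,nat)),  arrow(nat,pair(float,map(A,char))) = arrow(nat,T2),  pair(nat,T) = pair(nat,char).
Decompose tup3/3: A = pair(T,arrow(bool,T)),  char = char,  R = tup3(char,bool,nat).
Bind A := pair(T,arrow(bool,T)); substituting into the one remaining equation that mentions A gives: arrow(nat,pair(float,map(pair(T,arrow(bool,T)),char))) = arrow(nat,T2).
Delete trivial equation char = char.
Bind R := tup3(char,bool,nat); no other remaining equation mentions R. Substituting into the earlier bindings gives E := pair(tup3(char,bool,nat),tup3(char,bool,nat)), S2 := pair(tup3(char,bool,nat),tup3(char,bool,nat)).
Decompose arrow/2: nat = nat,  pair(float,map(pair(T,arrow(bool,T)),char)) = T2.
Delete trivial equation nat = nat.
Bind T2 := pair(float,map(pair(T,arrow(bool,T)),char)); no other remaining equation mentions T2.
Decompose pair/2: nat = nat,  T = char.
Delete trivial equation nat = nat.
Bind T := char. Substituting into the earlier bindings gives A := pair(char,arrow(bool,char)), T2 := pair(float,map(pair(char,arrow(bool,char)),char)).
MGU = { T1 := arrow(nat,nat), E := pair(tup3(char,bool,nat),tup3(char,bool,nat)), S2 := pair(tup3(char,bool,nat),tup3(char,bool,nat)), S := map(bool,unit), A := pair(char,arrow(bool,char)), R := tup3(char,bool,nat), T2 := pair(float,map(pair(char,arrow(bool,char)),char)), T := char }, so A := pair(char,arrow(bool,char)).

pair(char,arrow(bool,char))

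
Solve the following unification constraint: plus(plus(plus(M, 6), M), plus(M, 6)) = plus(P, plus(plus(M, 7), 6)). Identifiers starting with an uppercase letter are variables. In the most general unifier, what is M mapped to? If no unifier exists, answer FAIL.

FAIL

Decompose plus/2: plus(plus(M, 6), M) = P,  plus(M, 6) = plus(plus(M, 7), 6).
Bind P := plus(plus(M, 6), M); no other remaining equation mentions P.
Decompose plus/2: M = plus(M, 7),  6 = 6.
Occurs check fails: M occurs in plus(M, 7); the equation M = plus(M, 7) has no finite solution.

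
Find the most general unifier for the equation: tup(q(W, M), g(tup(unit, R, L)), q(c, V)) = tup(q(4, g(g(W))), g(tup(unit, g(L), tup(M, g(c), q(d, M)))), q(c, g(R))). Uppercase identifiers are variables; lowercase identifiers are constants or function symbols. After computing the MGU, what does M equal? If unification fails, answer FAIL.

g(g(4))

Decompose tup/3: q(W, M) = q(4, g(g(W))),  g(tup(unit, R, L)) = g(tup(unit, g(L), tup(M, g(c), q(d, M)))),  q(c, V) = q(c, g(R)).
Decompose q/2: W = 4,  M = g(g(W)).
Bind W := 4; substituting into the one remaining equation that mentions W gives: M = g(g(4)).
Bind M := g(g(4)); substituting into the one remaining equation that mentions M gives: g(tup(unit, R, L)) = g(tup(unit, g(L), tup(g(g(4)), g(c), q(d, g(g(4)))))).
Decompose g/1: tup(unit, R, L) = tup(unit, g(L), tup(g(g(4)), g(c), q(d, g(g(4))))).
Decompose tup/3: unit = unit,  R = g(L),  L = tup(g(g(4)), g(c), q(d, g(g(4)))).
Delete trivial equation unit = unit.
Bind R := g(L); substituting into the one remaining equation that mentions R gives: q(c, V) = q(c, g(g(L))).
Bind L := tup(g(g(4)), g(c), q(d, g(g(4)))); substituting into the remaining equation gives: q(c, V) = q(c, g(g(tup(g(g(4)), g(c), q(d, g(g(4))))))). Substituting into the earlier binding gives R := g(tup(g(g(4)), g(c), q(d, g(g(4))))).
Decompose q/2: c = c,  V = g(g(tup(g(g(4)), g(c), q(d, g(g(4)))))).
Delete trivial equation c = c.
Bind V := g(g(tup(g(g(4)), g(c), q(d, g(g(4)))))).
MGU = { W := 4, M := g(g(4)), R := g(tup(g(g(4)), g(c), q(d, g(g(4))))), L := tup(g(g(4)), g(c), q(d, g(g(4)))), V := g(g(tup(g(g(4)), g(c), q(d, g(g(4)))))) }, so M := g(g(4)).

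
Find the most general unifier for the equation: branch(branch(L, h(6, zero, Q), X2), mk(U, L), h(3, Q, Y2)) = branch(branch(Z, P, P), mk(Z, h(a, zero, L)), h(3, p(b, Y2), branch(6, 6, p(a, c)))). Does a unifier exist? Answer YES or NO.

NO

Decompose branch/3: branch(L, h(6, zero, Q), X2) = branch(Z, P, P),  mk(U, L) = mk(Z, h(a, zero, L)),  h(3, Q, Y2) = h(3, p(b, Y2), branch(6, 6, p(a, c))).
Decompose branch/3: L = Z,  h(6, zero, Q) = P,  X2 = P.
Bind L := Z; substituting into the one remaining equation that mentions L gives: mk(U, Z) = mk(Z, h(a, zero, Z)).
Bind P := h(6, zero, Q); substituting into the one remaining equation that mentions P gives: X2 = h(6, zero, Q).
Bind X2 := h(6, zero, Q); no other remaining equation mentions X2.
Decompose mk/2: U = Z,  Z = h(a, zero, Z).
Bind U := Z; no other remaining equation mentions U.
Occurs check fails: Z occurs in h(a, zero, Z); the equation Z = h(a, zero, Z) has no finite solution.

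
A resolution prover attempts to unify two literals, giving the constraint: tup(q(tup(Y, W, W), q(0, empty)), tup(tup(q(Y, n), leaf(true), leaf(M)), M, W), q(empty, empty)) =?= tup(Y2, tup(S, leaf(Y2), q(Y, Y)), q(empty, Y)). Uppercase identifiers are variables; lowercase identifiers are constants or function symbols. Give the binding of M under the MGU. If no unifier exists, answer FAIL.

leaf(q(tup(empty, q(empty, empty), q(empty, empty)), q(0, empty)))

Decompose tup/3: q(tup(Y, W, W), q(0, empty)) =?= Y2,  tup(tup(q(Y, n), leaf(true), leaf(M)), M, W) =?= tup(S, leaf(Y2), q(Y, Y)),  q(empty, empty) =?= q(empty, Y).
Bind Y2 := q(tup(Y, W, W), q(0, empty)); substituting into the one remaining equation that mentions Y2 gives: tup(tup(q(Y, n), leaf(true), leaf(M)), M, W) =?= tup(S, leaf(q(tup(Y, W, W), q(0, empty))), q(Y, Y)).
Decompose tup/3: tup(q(Y, n), leaf(true), leaf(M)) =?= S,  M =?= leaf(q(tup(Y, W, W), q(0, empty))),  W =?= q(Y, Y).
Bind S := tup(q(Y, n), leaf(true), leaf(M)); no other remaining equation mentions S.
Bind M := leaf(q(tup(Y, W, W), q(0, empty))); no other remaining equation mentions M. Substituting into the earlier binding gives S := tup(q(Y, n), leaf(true), leaf(leaf(q(tup(Y, W, W), q(0, empty))))).
Bind W := q(Y, Y); no other remaining equation mentions W. Substituting into the earlier bindings gives Y2 := q(tup(Y, q(Y, Y), q(Y, Y)), q(0, empty)), S := tup(q(Y, n), leaf(true), leaf(leaf(q(tup(Y, q(Y, Y), q(Y, Y)), q(0, empty))))), M := leaf(q(tup(Y, q(Y, Y), q(Y, Y)), q(0, empty))).
Decompose q/2: empty =?= empty,  empty =?= Y.
Delete trivial equation empty =?= empty.
Bind Y := empty. Substituting into the earlier bindings gives Y2 := q(tup(empty, q(empty, empty), q(empty, empty)), q(0, empty)), S := tup(q(empty, n), leaf(true), leaf(leaf(q(tup(empty, q(empty, empty), q(empty, empty)), q(0, empty))))), M := leaf(q(tup(empty, q(empty, empty), q(empty, empty)), q(0, empty))), W := q(empty, empty).
MGU = { Y2 -> q(tup(empty, q(empty, empty), q(empty, empty)), q(0, empty)), S -> tup(q(empty, n), leaf(true), leaf(leaf(q(tup(empty, q(empty, empty), q(empty, empty)), q(0, empty))))), M -> leaf(q(tup(empty, q(empty, empty), q(empty, empty)), q(0, empty))), W -> q(empty, empty), Y -> empty }, so M -> leaf(q(tup(empty, q(empty, empty), q(empty, empty)), q(0, empty))).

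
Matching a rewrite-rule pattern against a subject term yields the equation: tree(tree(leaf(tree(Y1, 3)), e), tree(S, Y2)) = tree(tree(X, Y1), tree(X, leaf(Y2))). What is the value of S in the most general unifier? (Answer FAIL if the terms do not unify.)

FAIL

Decompose tree/2: tree(leaf(tree(Y1, 3)), e) = tree(X, Y1),  tree(S, Y2) = tree(X, leaf(Y2)).
Decompose tree/2: leaf(tree(Y1, 3)) = X,  e = Y1.
Bind X := leaf(tree(Y1, 3)); substituting into the one remaining equation that mentions X gives: tree(S, Y2) = tree(leaf(tree(Y1, 3)), leaf(Y2)).
Bind Y1 := e; substituting into the remaining equation gives: tree(S, Y2) = tree(leaf(tree(e, 3)), leaf(Y2)). Substituting into the earlier binding gives X := leaf(tree(e, 3)).
Decompose tree/2: S = leaf(tree(e, 3)),  Y2 = leaf(Y2).
Bind S := leaf(tree(e, 3)); no other remaining equation mentions S.
Occurs check fails: Y2 occurs in leaf(Y2); the equation Y2 = leaf(Y2) has no finite solution.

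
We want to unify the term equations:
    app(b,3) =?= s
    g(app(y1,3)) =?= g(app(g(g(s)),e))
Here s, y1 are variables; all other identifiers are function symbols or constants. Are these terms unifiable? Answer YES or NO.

NO

Bind s := app(b,3); substituting into the remaining equation gives: g(app(y1,3)) =?= g(app(g(g(app(b,3))),e)).
Decompose g/1: app(y1,3) =?= app(g(g(app(b,3))),e).
Decompose app/2: y1 =?= g(g(app(b,3))),  3 =?= e.
Bind y1 := g(g(app(b,3))); no other remaining equation mentions y1.
Clash: constants 3 and e differ; no unifier exists.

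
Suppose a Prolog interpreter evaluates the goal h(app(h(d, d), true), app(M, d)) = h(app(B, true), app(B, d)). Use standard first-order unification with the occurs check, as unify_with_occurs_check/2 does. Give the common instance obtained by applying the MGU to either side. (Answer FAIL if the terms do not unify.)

h(app(h(d, d), true), app(h(d, d), d))

Decompose h/2: app(h(d, d), true) = app(B, true),  app(M, d) = app(B, d).
Decompose app/2: h(d, d) = B,  true = true.
Bind B := h(d, d); substituting into the one remaining equation that mentions B gives: app(M, d) = app(h(d, d), d).
Delete trivial equation true = true.
Decompose app/2: M = h(d, d),  d = d.
Bind M := h(d, d); no other remaining equation mentions M.
Delete trivial equation d = d.
Applying the MGU to either side gives h(app(h(d, d), true), app(h(d, d), d)).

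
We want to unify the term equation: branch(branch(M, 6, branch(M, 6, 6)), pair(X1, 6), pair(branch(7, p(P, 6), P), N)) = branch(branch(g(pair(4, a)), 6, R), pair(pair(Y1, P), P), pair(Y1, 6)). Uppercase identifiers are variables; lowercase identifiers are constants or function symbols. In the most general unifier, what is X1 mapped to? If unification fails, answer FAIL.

pair(branch(7, p(6, 6), 6), 6)

Decompose branch/3: branch(M, 6, branch(M, 6, 6)) = branch(g(pair(4, a)), 6, R),  pair(X1, 6) = pair(pair(Y1, P), P),  pair(branch(7, p(P, 6), P), N) = pair(Y1, 6).
Decompose branch/3: M = g(pair(4, a)),  6 = 6,  branch(M, 6, 6) = R.
Bind M := g(pair(4, a)); substituting into the one remaining equation that mentions M gives: branch(g(pair(4, a)), 6, 6) = R.
Delete trivial equation 6 = 6.
Bind R := branch(g(pair(4, a)), 6, 6); no other remaining equation mentions R.
Decompose pair/2: X1 = pair(Y1, P),  6 = P.
Bind X1 := pair(Y1, P); no other remaining equation mentions X1.
Bind P := 6; substituting into the remaining equation gives: pair(branch(7, p(6, 6), 6), N) = pair(Y1, 6). Substituting into the earlier binding gives X1 := pair(Y1, 6).
Decompose pair/2: branch(7, p(6, 6), 6) = Y1,  N = 6.
Bind Y1 := branch(7, p(6, 6), 6); no other remaining equation mentions Y1. Substituting into the earlier binding gives X1 := pair(branch(7, p(6, 6), 6), 6).
Bind N := 6.
MGU = { M ↦ g(pair(4, a)), R ↦ branch(g(pair(4, a)), 6, 6), X1 ↦ pair(branch(7, p(6, 6), 6), 6), P ↦ 6, Y1 ↦ branch(7, p(6, 6), 6), N ↦ 6 }, so X1 ↦ pair(branch(7, p(6, 6), 6), 6).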